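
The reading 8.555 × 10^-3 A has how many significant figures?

4

8.555 × 10^-3: in scientific notation every digit of the coefficient is significant.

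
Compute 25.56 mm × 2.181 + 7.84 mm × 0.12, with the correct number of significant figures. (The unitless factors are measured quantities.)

25.56 × 2.181 = 55.74636 → 55.75 mm (4 s.f., last digit at the 10^-2 place).
7.84 × 0.12 = 0.9408 → 0.94 mm (2 s.f., last digit at the 10^-2 place).
Sum: 56.68716 mm; keep the coarser place, 10^-2.
Result: 56.69 mm.

56.69 mm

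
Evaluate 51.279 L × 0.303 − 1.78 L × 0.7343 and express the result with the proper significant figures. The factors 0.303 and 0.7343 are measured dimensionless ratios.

51.279 × 0.303 = 15.537537 → 15.5 L (3 s.f., last digit at the 10^-1 place).
1.78 × 0.7343 = 1.307054 → 1.31 L (3 s.f., last digit at the 10^-2 place).
Difference: 14.230483 L; keep the coarser place, 10^-1.
Result: 14.2 L.

14.2 L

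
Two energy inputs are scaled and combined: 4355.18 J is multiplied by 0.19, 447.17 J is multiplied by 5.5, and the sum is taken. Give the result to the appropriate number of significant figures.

4355.18 × 0.19 = 827.4842 → 8.3 × 10^2 J (2 s.f., last digit at the 10^1 place).
447.17 × 5.5 = 2459.435 → 2.5 × 10^3 J (2 s.f., last digit at the 10^2 place).
Sum: 3286.9192 J; keep the coarser place, 10^2.
Result: 3.3 × 10^3 J.

3.3 × 10^3 J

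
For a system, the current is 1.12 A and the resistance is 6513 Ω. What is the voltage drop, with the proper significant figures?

7.29 × 10^3 V

voltage drop = 1.12 A × 6513 Ω = 7294.56 V.
1.12 has 3 significant figures; 6513 has 4.
Division/multiplication keeps the fewest: 3 significant figures.
Rounded: 7.29 × 10^3 V.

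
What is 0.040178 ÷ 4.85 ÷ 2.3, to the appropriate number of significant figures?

3.6 × 10^-3

0.040178 ÷ 4.85 ÷ 2.3 = 0.00360179291797…
Multiplication/division keeps the fewest significant figures: 0.040178 → 5 s.f., 4.85 → 3 s.f., 2.3 → 2 s.f.; limit is 2.
Rounded to 2 significant figures: 3.6 × 10^-3.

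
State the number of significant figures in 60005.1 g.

60005.1: zeros between nonzero digits are significant.

6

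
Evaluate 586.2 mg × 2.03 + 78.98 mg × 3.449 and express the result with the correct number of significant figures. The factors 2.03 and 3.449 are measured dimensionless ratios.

586.2 × 2.03 = 1189.986 → 1.19 × 10³ mg (3 s.f., last digit at the 10^1 place).
78.98 × 3.449 = 272.40202 → 2.724 × 10² mg (4 s.f., last digit at the 10^-1 place).
Sum: 1462.38802 mg; keep the coarser place, 10^1.
Result: 1.46 × 10³ mg.

1.46 × 10³ mg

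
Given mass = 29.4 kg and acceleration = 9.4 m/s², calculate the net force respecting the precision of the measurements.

net force = 29.4 kg × 9.4 m/s² = 276.36 N.
29.4 has 3 significant figures; 9.4 has 2.
Division/multiplication keeps the fewest: 2 significant figures.
Rounded: 2.8 × 10² N.

2.8 × 10² N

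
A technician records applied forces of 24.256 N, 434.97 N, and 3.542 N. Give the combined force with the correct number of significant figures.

24.256 N + 434.97 N + 3.542 N = 462.768 N.
Addition/subtraction keeps the fewest decimal places: 24.256 → 3 decimal places, 434.97 → 2 decimal places, 3.542 → 3 decimal places; limit is 2.
Rounded to 2 decimal places: 462.77 N.

462.77 N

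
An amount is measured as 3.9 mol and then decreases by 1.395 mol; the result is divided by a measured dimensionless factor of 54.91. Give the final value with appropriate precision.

3.9 mol − 1.395 mol = 2.505 mol; the difference is limited to 1 decimal place (2 s.f.).
Carrying full precision, 2.505 ÷ 54.91 = 0.0456201056274… mol; 54.91 has 4 s.f., so the result keeps min(2, 4) = 2 s.f.
Rounded to 2 significant figures: 0.046 mol.

0.046 mol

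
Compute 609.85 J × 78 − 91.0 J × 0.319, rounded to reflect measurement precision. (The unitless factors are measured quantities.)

609.85 × 78 = 47568.3 → 4.8 × 10⁴ J (2 s.f., last digit at the 10^3 place).
91.0 × 0.319 = 29.029 → 29.0 J (3 s.f., last digit at the 10^-1 place).
Difference: 47539.271 J; keep the coarser place, 10^3.
Result: 4.8 × 10⁴ J.

4.8 × 10⁴ J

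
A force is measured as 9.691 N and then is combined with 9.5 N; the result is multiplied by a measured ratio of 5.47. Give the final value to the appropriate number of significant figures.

9.691 N + 9.5 N = 19.191 N; the sum is limited to 1 decimal place (3 s.f.).
Carrying full precision, 19.191 × 5.47 = 104.97477 N; 5.47 has 3 s.f., so the result keeps min(3, 3) = 3 s.f.
Rounded to 3 significant figures: 105 N.

105 N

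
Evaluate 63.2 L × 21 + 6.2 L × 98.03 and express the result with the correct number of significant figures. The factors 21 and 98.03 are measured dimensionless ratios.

63.2 × 21 = 1327.2 → 1.3 × 10³ L (2 s.f., last digit at the 10^2 place).
6.2 × 98.03 = 607.786 → 6.1 × 10² L (2 s.f., last digit at the 10^1 place).
Sum: 1934.986 L; keep the coarser place, 10^2.
Result: 1.9 × 10³ L.

1.9 × 10³ L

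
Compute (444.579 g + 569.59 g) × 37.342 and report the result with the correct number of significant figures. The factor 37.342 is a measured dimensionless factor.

444.579 g + 569.59 g = 1014.169 g; the sum is limited to 2 decimal places (6 s.f.).
Carrying full precision, 1014.169 × 37.342 = 37871.098798 g; 37.342 has 5 s.f., so the result keeps min(6, 5) = 5 s.f.
Rounded to 5 significant figures: 37871 g.

37871 g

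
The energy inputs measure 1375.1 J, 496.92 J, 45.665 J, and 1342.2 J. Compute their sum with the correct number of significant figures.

1375.1 J + 496.92 J + 45.665 J + 1342.2 J = 3259.885 J.
Addition/subtraction keeps the fewest decimal places: 1375.1 → 1 decimal place, 496.92 → 2 decimal places, 45.665 → 3 decimal places, 1342.2 → 1 decimal place; limit is 1.
Rounded to 1 decimal place: 3.2599 × 10^3 J.

3.2599 × 10^3 J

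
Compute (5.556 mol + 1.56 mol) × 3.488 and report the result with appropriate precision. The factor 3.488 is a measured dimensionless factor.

5.556 mol + 1.56 mol = 7.116 mol; the sum is limited to 2 decimal places (3 s.f.).
Carrying full precision, 7.116 × 3.488 = 24.820608 mol; 3.488 has 4 s.f., so the result keeps min(3, 4) = 3 s.f.
Rounded to 3 significant figures: 24.8 mol.

24.8 mol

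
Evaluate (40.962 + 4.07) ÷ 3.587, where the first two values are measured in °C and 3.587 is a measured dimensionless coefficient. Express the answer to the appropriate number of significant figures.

12.55 °C

40.962 °C + 4.07 °C = 45.032 °C; the sum is limited to 2 decimal places (4 s.f.).
Carrying full precision, 45.032 ÷ 3.587 = 12.5542235852… °C; 3.587 has 4 s.f., so the result keeps min(4, 4) = 4 s.f.
Rounded to 4 significant figures: 12.55 °C.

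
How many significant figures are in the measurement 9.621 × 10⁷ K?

9.621 × 10⁷: in scientific notation every digit of the coefficient is significant.

4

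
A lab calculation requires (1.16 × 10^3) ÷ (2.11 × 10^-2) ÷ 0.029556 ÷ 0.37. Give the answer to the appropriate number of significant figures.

(1.16 × 10^3) ÷ (2.11 × 10^-2) ÷ 0.029556 ÷ 0.37 = 5027223.01938…
Multiplication/division keeps the fewest significant figures: 1.16 × 10^3 → 3 s.f., 2.11 × 10^-2 → 3 s.f., 0.029556 → 5 s.f., 0.37 → 2 s.f.; limit is 2.
Rounded to 2 significant figures: 5.0 × 10^6.

5.0 × 10^6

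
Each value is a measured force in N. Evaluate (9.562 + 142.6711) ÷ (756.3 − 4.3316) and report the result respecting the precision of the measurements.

0.2024

9.562 + 142.6711 = 152.2331, limited to 3 d.p. → 6 s.f.; 756.3 − 4.3316 = 751.9684, limited to 1 d.p. → 4 s.f.
Carrying full precision, 152.2331 ÷ 751.9684 = 0.202446140024…; keep min(6, 4) = 4 s.f.
Rounded to 4 significant figures: 0.2024.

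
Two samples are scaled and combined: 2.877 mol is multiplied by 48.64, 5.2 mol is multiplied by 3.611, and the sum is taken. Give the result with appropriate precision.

159 mol

2.877 × 48.64 = 139.93728 → 139.9 mol (4 s.f., last digit at the 10^-1 place).
5.2 × 3.611 = 18.7772 → 19 mol (2 s.f., last digit at the 10^0 place).
Sum: 158.71448 mol; keep the coarser place, 10^0.
Result: 159 mol.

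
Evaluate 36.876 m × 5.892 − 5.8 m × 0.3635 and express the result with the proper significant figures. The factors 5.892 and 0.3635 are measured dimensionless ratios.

36.876 × 5.892 = 217.273392 → 217.3 m (4 s.f., last digit at the 10^-1 place).
5.8 × 0.3635 = 2.1083 → 2.1 m (2 s.f., last digit at the 10^-1 place).
Difference: 215.165092 m; keep the coarser place, 10^-1.
Result: 215.2 m.

215.2 m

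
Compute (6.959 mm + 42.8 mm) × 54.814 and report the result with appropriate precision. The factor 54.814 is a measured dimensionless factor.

6.959 mm + 42.8 mm = 49.759 mm; the sum is limited to 1 decimal place (3 s.f.).
Carrying full precision, 49.759 × 54.814 = 2727.489826 mm; 54.814 has 5 s.f., so the result keeps min(3, 5) = 3 s.f.
Rounded to 3 significant figures: 2.73 × 10^3 mm.

2.73 × 10^3 mm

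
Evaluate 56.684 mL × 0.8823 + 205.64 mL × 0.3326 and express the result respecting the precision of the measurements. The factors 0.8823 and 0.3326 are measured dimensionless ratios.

118.41 mL

56.684 × 0.8823 = 50.0122932 → 50.01 mL (4 s.f., last digit at the 10^-2 place).
205.64 × 0.3326 = 68.395864 → 68.40 mL (4 s.f., last digit at the 10^-2 place).
Sum: 118.4081572 mL; keep the coarser place, 10^-2.
Result: 118.41 mL.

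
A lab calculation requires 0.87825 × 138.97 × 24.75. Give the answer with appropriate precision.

0.87825 × 138.97 × 24.75 = 3020.74746188…
Multiplication/division keeps the fewest significant figures: 0.87825 → 5 s.f., 138.97 → 5 s.f., 24.75 → 4 s.f.; limit is 4.
Rounded to 4 significant figures: 3021.

3021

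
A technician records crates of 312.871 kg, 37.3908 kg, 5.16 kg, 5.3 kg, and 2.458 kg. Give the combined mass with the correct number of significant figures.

312.871 kg + 37.3908 kg + 5.16 kg + 5.3 kg + 2.458 kg = 363.1798 kg.
Addition/subtraction keeps the fewest decimal places: 312.871 → 3 decimal places, 37.3908 → 4 decimal places, 5.16 → 2 decimal places, 5.3 → 1 decimal place, 2.458 → 3 decimal places; limit is 1.
Rounded to 1 decimal place: 363.2 kg.

363.2 kg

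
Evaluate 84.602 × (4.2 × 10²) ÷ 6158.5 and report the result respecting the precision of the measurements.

84.602 × (4.2 × 10²) ÷ 6158.5 = 5.76972314687…
Multiplication/division keeps the fewest significant figures: 84.602 → 5 s.f., 4.2 × 10² → 2 s.f., 6158.5 → 5 s.f.; limit is 2.
Rounded to 2 significant figures: 5.8.

5.8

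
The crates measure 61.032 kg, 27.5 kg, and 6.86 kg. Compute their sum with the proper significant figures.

95.4 kg

61.032 kg + 27.5 kg + 6.86 kg = 95.392 kg.
Addition/subtraction keeps the fewest decimal places: 61.032 → 3 decimal places, 27.5 → 1 decimal place, 6.86 → 2 decimal places; limit is 1.
Rounded to 1 decimal place: 95.4 kg.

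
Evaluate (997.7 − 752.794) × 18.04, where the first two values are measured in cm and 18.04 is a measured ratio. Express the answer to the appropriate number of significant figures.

4.418 × 10³ cm

997.7 cm − 752.794 cm = 244.906 cm; the difference is limited to 1 decimal place (4 s.f.).
Carrying full precision, 244.906 × 18.04 = 4418.10424 cm; 18.04 has 4 s.f., so the result keeps min(4, 4) = 4 s.f.
Rounded to 4 significant figures: 4.418 × 10³ cm.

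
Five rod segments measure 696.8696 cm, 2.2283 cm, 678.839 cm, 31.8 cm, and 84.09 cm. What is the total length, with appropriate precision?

1.4938 × 10^3 cm

696.8696 cm + 2.2283 cm + 678.839 cm + 31.8 cm + 84.09 cm = 1493.8269 cm.
Addition/subtraction keeps the fewest decimal places: 696.8696 → 4 decimal places, 2.2283 → 4 decimal places, 678.839 → 3 decimal places, 31.8 → 1 decimal place, 84.09 → 2 decimal places; limit is 1.
Rounded to 1 decimal place: 1.4938 × 10^3 cm.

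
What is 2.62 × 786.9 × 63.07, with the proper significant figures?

1.30 × 10^5

2.62 × 786.9 × 63.07 = 130030.03146
Multiplication/division keeps the fewest significant figures: 2.62 → 3 s.f., 786.9 → 4 s.f., 63.07 → 4 s.f.; limit is 3.
Rounded to 3 significant figures: 1.30 × 10^5.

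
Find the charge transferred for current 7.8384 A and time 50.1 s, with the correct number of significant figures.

393 C

charge transferred = 7.8384 A × 50.1 s = 392.70384 C.
7.8384 has 5 significant figures; 50.1 has 3.
Division/multiplication keeps the fewest: 3 significant figures.
Rounded: 393 C.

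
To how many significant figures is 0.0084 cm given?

2

0.0084: leading zeros are not significant.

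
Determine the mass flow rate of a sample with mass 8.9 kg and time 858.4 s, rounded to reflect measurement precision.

mass flow rate = 8.9 kg ÷ 858.4 s = 0.0103681267474… kg/s.
8.9 has 2 significant figures; 858.4 has 4.
Division/multiplication keeps the fewest: 2 significant figures.
Rounded: 1.0 × 10⁻² kg/s.

1.0 × 10⁻² kg/s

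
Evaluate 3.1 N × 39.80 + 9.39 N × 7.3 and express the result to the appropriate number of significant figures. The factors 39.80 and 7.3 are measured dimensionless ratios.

1.9 × 10^2 N

3.1 × 39.80 = 123.38 → 1.2 × 10^2 N (2 s.f., last digit at the 10^1 place).
9.39 × 7.3 = 68.547 → 69 N (2 s.f., last digit at the 10^0 place).
Sum: 191.927 N; keep the coarser place, 10^1.
Result: 1.9 × 10^2 N.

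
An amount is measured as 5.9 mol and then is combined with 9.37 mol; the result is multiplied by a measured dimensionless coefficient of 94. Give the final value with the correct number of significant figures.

5.9 mol + 9.37 mol = 15.27 mol; the sum is limited to 1 decimal place (3 s.f.).
Carrying full precision, 15.27 × 94 = 1435.38 mol; 94 has 2 s.f., so the result keeps min(3, 2) = 2 s.f.
Rounded to 2 significant figures: 1.4 × 10^3 mol.

1.4 × 10^3 mol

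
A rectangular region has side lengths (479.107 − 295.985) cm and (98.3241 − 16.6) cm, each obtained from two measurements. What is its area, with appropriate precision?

479.107 − 295.985 = 183.122, limited to 3 d.p. → 6 s.f.; 98.3241 − 16.6 = 81.7241, limited to 1 d.p. → 3 s.f.
Carrying full precision, 183.122 × 81.7241 = 14965.4806402; keep min(6, 3) = 3 s.f.
Rounded to 3 significant figures: 1.50 × 10^4 cm².

1.50 × 10^4 cm²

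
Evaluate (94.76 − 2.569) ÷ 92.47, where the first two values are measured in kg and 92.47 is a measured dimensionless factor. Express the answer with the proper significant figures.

94.76 kg − 2.569 kg = 92.191 kg; the difference is limited to 2 decimal places (4 s.f.).
Carrying full precision, 92.191 ÷ 92.47 = 0.996982805234… kg; 92.47 has 4 s.f., so the result keeps min(4, 4) = 4 s.f.
Rounded to 4 significant figures: 0.9970 kg.

0.9970 kg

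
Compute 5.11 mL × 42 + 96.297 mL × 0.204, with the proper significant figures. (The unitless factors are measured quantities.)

2.3 × 10² mL

5.11 × 42 = 214.62 → 2.1 × 10² mL (2 s.f., last digit at the 10^1 place).
96.297 × 0.204 = 19.644588 → 19.6 mL (3 s.f., last digit at the 10^-1 place).
Sum: 234.264588 mL; keep the coarser place, 10^1.
Result: 2.3 × 10² mL.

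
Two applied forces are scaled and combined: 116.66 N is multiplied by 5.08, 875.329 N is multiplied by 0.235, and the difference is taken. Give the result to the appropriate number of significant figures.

116.66 × 5.08 = 592.6328 → 593 N (3 s.f., last digit at the 10^0 place).
875.329 × 0.235 = 205.702315 → 2.06 × 10^2 N (3 s.f., last digit at the 10^0 place).
Difference: 386.930485 N; keep the coarser place, 10^0.
Result: 387 N.

387 N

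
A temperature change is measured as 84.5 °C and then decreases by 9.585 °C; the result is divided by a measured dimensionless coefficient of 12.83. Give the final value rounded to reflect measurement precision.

5.84 °C

84.5 °C − 9.585 °C = 74.915 °C; the difference is limited to 1 decimal place (3 s.f.).
Carrying full precision, 74.915 ÷ 12.83 = 5.83904910366… °C; 12.83 has 4 s.f., so the result keeps min(3, 4) = 3 s.f.
Rounded to 3 significant figures: 5.84 °C.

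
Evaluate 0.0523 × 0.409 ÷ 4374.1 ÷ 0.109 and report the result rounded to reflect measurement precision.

4.49 × 10^-5

0.0523 × 0.409 ÷ 4374.1 ÷ 0.109 = 0.0000448652189315…
Multiplication/division keeps the fewest significant figures: 0.0523 → 3 s.f., 0.409 → 3 s.f., 4374.1 → 5 s.f., 0.109 → 3 s.f.; limit is 3.
Rounded to 3 significant figures: 4.49 × 10^-5.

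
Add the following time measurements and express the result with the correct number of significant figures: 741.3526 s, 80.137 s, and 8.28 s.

741.3526 s + 80.137 s + 8.28 s = 829.7696 s.
Addition/subtraction keeps the fewest decimal places: 741.3526 → 4 decimal places, 80.137 → 3 decimal places, 8.28 → 2 decimal places; limit is 2.
Rounded to 2 decimal places: 829.77 s.

829.77 s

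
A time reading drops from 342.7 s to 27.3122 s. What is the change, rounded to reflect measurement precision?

315.4 s

342.7 s − 27.3122 s = 315.3878 s.
Addition/subtraction keeps the fewest decimal places: 342.7 → 1 decimal place, 27.3122 → 4 decimal places; limit is 1.
Rounded to 1 decimal place: 315.4 s.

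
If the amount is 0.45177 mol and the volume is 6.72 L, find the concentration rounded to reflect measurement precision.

0.0672 mol/L

concentration = 0.45177 mol ÷ 6.72 L = 0.0672276785714… mol/L.
0.45177 has 5 significant figures; 6.72 has 3.
Division/multiplication keeps the fewest: 3 significant figures.
Rounded: 0.0672 mol/L.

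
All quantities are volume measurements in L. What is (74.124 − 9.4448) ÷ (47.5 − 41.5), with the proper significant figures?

11

74.124 − 9.4448 = 64.6792, limited to 3 d.p. → 5 s.f.; 47.5 − 41.5 = 6.0, limited to 1 d.p. → 2 s.f.
Carrying full precision, 64.6792 ÷ 6.0 = 10.7798666667…; keep min(5, 2) = 2 s.f.
Rounded to 2 significant figures: 11.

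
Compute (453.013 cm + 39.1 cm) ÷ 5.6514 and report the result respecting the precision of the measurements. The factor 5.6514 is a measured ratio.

453.013 cm + 39.1 cm = 492.113 cm; the sum is limited to 1 decimal place (4 s.f.).
Carrying full precision, 492.113 ÷ 5.6514 = 87.078069151… cm; 5.6514 has 5 s.f., so the result keeps min(4, 5) = 4 s.f.
Rounded to 4 significant figures: 87.08 cm.

87.08 cm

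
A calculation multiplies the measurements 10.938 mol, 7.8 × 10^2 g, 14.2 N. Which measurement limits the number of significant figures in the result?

7.8 × 10^2 g

10.938 mol → 5 s.f.; 7.8 × 10^2 g → 2 s.f.; 14.2 N → 3 s.f.
The fewest is 2 significant figures, from 7.8 × 10^2 g.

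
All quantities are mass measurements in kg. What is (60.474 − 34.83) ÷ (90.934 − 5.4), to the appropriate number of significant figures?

60.474 − 34.83 = 25.644, limited to 2 d.p. → 4 s.f.; 90.934 − 5.4 = 85.534, limited to 1 d.p. → 3 s.f.
Carrying full precision, 25.644 ÷ 85.534 = 0.299810601632…; keep min(4, 3) = 3 s.f.
Rounded to 3 significant figures: 3.00 × 10^-1.

3.00 × 10^-1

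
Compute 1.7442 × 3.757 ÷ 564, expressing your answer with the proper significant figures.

1.7442 × 3.757 ÷ 564 = 0.0116187223404…
Multiplication/division keeps the fewest significant figures: 1.7442 → 5 s.f., 3.757 → 4 s.f., 564 → 3 s.f.; limit is 3.
Rounded to 3 significant figures: 0.0116.

0.0116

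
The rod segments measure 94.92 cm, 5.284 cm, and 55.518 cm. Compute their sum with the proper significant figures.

155.72 cm

94.92 cm + 5.284 cm + 55.518 cm = 155.722 cm.
Addition/subtraction keeps the fewest decimal places: 94.92 → 2 decimal places, 5.284 → 3 decimal places, 55.518 → 3 decimal places; limit is 2.
Rounded to 2 decimal places: 155.72 cm.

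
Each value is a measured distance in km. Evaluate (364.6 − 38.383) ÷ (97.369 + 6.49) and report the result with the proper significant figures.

3.141

364.6 − 38.383 = 326.217, limited to 1 d.p. → 4 s.f.; 97.369 + 6.49 = 103.859, limited to 2 d.p. → 5 s.f.
Carrying full precision, 326.217 ÷ 103.859 = 3.14096034046…; keep min(4, 5) = 4 s.f.
Rounded to 4 significant figures: 3.141.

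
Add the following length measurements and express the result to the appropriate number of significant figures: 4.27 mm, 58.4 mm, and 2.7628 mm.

65.4 mm

4.27 mm + 58.4 mm + 2.7628 mm = 65.4328 mm.
Addition/subtraction keeps the fewest decimal places: 4.27 → 2 decimal places, 58.4 → 1 decimal place, 2.7628 → 4 decimal places; limit is 1.
Rounded to 1 decimal place: 65.4 mm.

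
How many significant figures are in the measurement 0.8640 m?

0.8640: leading zeros are not significant; trailing zeros after a decimal point are significant.

4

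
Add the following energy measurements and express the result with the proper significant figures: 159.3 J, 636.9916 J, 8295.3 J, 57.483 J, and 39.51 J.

9188.6 J

159.3 J + 636.9916 J + 8295.3 J + 57.483 J + 39.51 J = 9188.5846 J.
Addition/subtraction keeps the fewest decimal places: 159.3 → 1 decimal place, 636.9916 → 4 decimal places, 8295.3 → 1 decimal place, 57.483 → 3 decimal places, 39.51 → 2 decimal places; limit is 1.
Rounded to 1 decimal place: 9188.6 J.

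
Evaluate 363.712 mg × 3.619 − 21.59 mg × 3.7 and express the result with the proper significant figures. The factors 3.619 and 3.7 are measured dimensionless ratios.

1236 mg

363.712 × 3.619 = 1316.273728 → 1316 mg (4 s.f., last digit at the 10^0 place).
21.59 × 3.7 = 79.883 → 8.0 × 10^1 mg (2 s.f., last digit at the 10^0 place).
Difference: 1236.390728 mg; keep the coarser place, 10^0.
Result: 1236 mg.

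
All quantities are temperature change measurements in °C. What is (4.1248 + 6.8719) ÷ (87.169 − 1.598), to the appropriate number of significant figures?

0.12851

4.1248 + 6.8719 = 10.9967, limited to 4 d.p. → 6 s.f.; 87.169 − 1.598 = 85.571, limited to 3 d.p. → 5 s.f.
Carrying full precision, 10.9967 ÷ 85.571 = 0.128509658646…; keep min(6, 5) = 5 s.f.
Rounded to 5 significant figures: 0.12851.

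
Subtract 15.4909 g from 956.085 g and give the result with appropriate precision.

940.594 g

956.085 g − 15.4909 g = 940.5941 g.
Addition/subtraction keeps the fewest decimal places: 956.085 → 3 decimal places, 15.4909 → 4 decimal places; limit is 3.
Rounded to 3 decimal places: 940.594 g.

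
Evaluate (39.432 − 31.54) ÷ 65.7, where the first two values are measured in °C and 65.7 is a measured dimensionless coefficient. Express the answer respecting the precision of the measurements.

39.432 °C − 31.54 °C = 7.892 °C; the difference is limited to 2 decimal places (3 s.f.).
Carrying full precision, 7.892 ÷ 65.7 = 0.120121765601… °C; 65.7 has 3 s.f., so the result keeps min(3, 3) = 3 s.f.
Rounded to 3 significant figures: 0.120 °C.

0.120 °C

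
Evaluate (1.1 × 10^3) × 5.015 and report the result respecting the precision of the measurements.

(1.1 × 10^3) × 5.015 = 5516.5
Multiplication/division keeps the fewest significant figures: 1.1 × 10^3 → 2 s.f., 5.015 → 4 s.f.; limit is 2.
Rounded to 2 significant figures: 5.5 × 10^3.

5.5 × 10^3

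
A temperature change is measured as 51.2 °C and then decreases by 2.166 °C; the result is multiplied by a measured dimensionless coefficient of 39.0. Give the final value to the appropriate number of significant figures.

1.91 × 10^3 °C

51.2 °C − 2.166 °C = 49.034 °C; the difference is limited to 1 decimal place (3 s.f.).
Carrying full precision, 49.034 × 39.0 = 1912.326 °C; 39.0 has 3 s.f., so the result keeps min(3, 3) = 3 s.f.
Rounded to 3 significant figures: 1.91 × 10^3 °C.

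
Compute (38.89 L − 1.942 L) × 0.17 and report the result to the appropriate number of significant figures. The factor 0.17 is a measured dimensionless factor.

6.3 L

38.89 L − 1.942 L = 36.948 L; the difference is limited to 2 decimal places (4 s.f.).
Carrying full precision, 36.948 × 0.17 = 6.28116 L; 0.17 has 2 s.f., so the result keeps min(4, 2) = 2 s.f.
Rounded to 2 significant figures: 6.3 L.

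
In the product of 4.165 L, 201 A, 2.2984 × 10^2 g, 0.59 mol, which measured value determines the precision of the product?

0.59 mol

4.165 L → 4 s.f.; 201 A → 3 s.f.; 2.2984 × 10^2 g → 5 s.f.; 0.59 mol → 2 s.f.
The fewest is 2 significant figures, from 0.59 mol.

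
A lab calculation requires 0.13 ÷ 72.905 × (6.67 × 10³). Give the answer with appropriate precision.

0.13 ÷ 72.905 × (6.67 × 10³) = 11.8935601125…
Multiplication/division keeps the fewest significant figures: 0.13 → 2 s.f., 72.905 → 5 s.f., 6.67 × 10³ → 3 s.f.; limit is 2.
Rounded to 2 significant figures: 12.

12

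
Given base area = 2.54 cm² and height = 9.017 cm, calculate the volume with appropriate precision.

volume = 2.54 cm² × 9.017 cm = 22.90318 cm³.
2.54 has 3 significant figures; 9.017 has 4.
Division/multiplication keeps the fewest: 3 significant figures.
Rounded: 22.9 cm³.

22.9 cm³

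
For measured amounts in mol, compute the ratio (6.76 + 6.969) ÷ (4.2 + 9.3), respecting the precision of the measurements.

6.76 + 6.969 = 13.729, limited to 2 d.p. → 4 s.f.; 4.2 + 9.3 = 13.5, limited to 1 d.p. → 3 s.f.
Carrying full precision, 13.729 ÷ 13.5 = 1.01696296296…; keep min(4, 3) = 3 s.f.
Rounded to 3 significant figures: 1.02.

1.02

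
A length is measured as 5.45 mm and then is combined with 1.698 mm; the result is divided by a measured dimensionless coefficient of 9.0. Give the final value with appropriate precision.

7.9 × 10⁻¹ mm

5.45 mm + 1.698 mm = 7.148 mm; the sum is limited to 2 decimal places (3 s.f.).
Carrying full precision, 7.148 ÷ 9.0 = 0.794222222222… mm; 9.0 has 2 s.f., so the result keeps min(3, 2) = 2 s.f.
Rounded to 2 significant figures: 7.9 × 10⁻¹ mm.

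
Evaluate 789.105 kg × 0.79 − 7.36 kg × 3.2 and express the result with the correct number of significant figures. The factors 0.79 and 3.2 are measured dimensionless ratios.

6.0 × 10^2 kg

789.105 × 0.79 = 623.39295 → 6.2 × 10^2 kg (2 s.f., last digit at the 10^1 place).
7.36 × 3.2 = 23.552 → 24 kg (2 s.f., last digit at the 10^0 place).
Difference: 599.84095 kg; keep the coarser place, 10^1.
Result: 6.0 × 10^2 kg.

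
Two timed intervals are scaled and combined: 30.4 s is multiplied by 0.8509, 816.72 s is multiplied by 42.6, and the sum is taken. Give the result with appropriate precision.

3.48 × 10⁴ s

30.4 × 0.8509 = 25.86736 → 25.9 s (3 s.f., last digit at the 10^-1 place).
816.72 × 42.6 = 34792.272 → 3.48 × 10⁴ s (3 s.f., last digit at the 10^2 place).
Sum: 34818.13936 s; keep the coarser place, 10^2.
Result: 3.48 × 10⁴ s.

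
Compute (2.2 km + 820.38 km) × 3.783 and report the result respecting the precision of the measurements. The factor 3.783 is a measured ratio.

2.2 km + 820.38 km = 822.58 km; the sum is limited to 1 decimal place (4 s.f.).
Carrying full precision, 822.58 × 3.783 = 3111.82014 km; 3.783 has 4 s.f., so the result keeps min(4, 4) = 4 s.f.
Rounded to 4 significant figures: 3.112 × 10³ km.

3.112 × 10³ km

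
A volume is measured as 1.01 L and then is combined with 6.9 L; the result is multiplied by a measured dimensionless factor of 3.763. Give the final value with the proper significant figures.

1.01 L + 6.9 L = 7.91 L; the sum is limited to 1 decimal place (2 s.f.).
Carrying full precision, 7.91 × 3.763 = 29.76533 L; 3.763 has 4 s.f., so the result keeps min(2, 4) = 2 s.f.
Rounded to 2 significant figures: 30. L.

30. L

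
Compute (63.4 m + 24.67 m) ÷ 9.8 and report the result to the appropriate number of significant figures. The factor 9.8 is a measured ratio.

63.4 m + 24.67 m = 88.07 m; the sum is limited to 1 decimal place (3 s.f.).
Carrying full precision, 88.07 ÷ 9.8 = 8.98673469388… m; 9.8 has 2 s.f., so the result keeps min(3, 2) = 2 s.f.
Rounded to 2 significant figures: 9.0 m.

9.0 m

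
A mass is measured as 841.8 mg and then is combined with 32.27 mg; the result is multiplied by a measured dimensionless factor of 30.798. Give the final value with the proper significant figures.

2.692 × 10⁴ mg

841.8 mg + 32.27 mg = 874.07 mg; the sum is limited to 1 decimal place (4 s.f.).
Carrying full precision, 874.07 × 30.798 = 26919.60786 mg; 30.798 has 5 s.f., so the result keeps min(4, 5) = 4 s.f.
Rounded to 4 significant figures: 2.692 × 10⁴ mg.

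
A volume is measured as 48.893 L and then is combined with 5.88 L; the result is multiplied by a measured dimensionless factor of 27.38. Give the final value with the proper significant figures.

48.893 L + 5.88 L = 54.773 L; the sum is limited to 2 decimal places (4 s.f.).
Carrying full precision, 54.773 × 27.38 = 1499.68474 L; 27.38 has 4 s.f., so the result keeps min(4, 4) = 4 s.f.
Rounded to 4 significant figures: 1500. L.

1500. L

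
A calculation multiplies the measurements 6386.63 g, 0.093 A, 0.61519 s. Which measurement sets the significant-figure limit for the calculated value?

6386.63 g → 6 s.f.; 0.093 A → 2 s.f.; 0.61519 s → 5 s.f.
The fewest is 2 significant figures, from 0.093 A.

0.093 A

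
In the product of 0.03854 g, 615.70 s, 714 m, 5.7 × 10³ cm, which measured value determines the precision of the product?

0.03854 g → 4 s.f.; 615.70 s → 5 s.f.; 714 m → 3 s.f.; 5.7 × 10³ cm → 2 s.f.
The fewest is 2 significant figures, from 5.7 × 10³ cm.

5.7 × 10³ cm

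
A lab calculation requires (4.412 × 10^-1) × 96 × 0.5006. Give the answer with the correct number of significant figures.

21

(4.412 × 10^-1) × 96 × 0.5006 = 21.20301312
Multiplication/division keeps the fewest significant figures: 4.412 × 10^-1 → 4 s.f., 96 → 2 s.f., 0.5006 → 4 s.f.; limit is 2.
Rounded to 2 significant figures: 21.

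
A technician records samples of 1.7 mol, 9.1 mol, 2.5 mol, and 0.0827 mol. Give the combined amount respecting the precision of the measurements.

1.7 mol + 9.1 mol + 2.5 mol + 0.0827 mol = 13.3827 mol.
Addition/subtraction keeps the fewest decimal places: 1.7 → 1 decimal place, 9.1 → 1 decimal place, 2.5 → 1 decimal place, 0.0827 → 4 decimal places; limit is 1.
Rounded to 1 decimal place: 13.4 mol.

13.4 mol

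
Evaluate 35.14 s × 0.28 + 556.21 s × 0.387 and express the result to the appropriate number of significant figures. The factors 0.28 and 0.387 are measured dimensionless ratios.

2.25 × 10² s

35.14 × 0.28 = 9.8392 → 9.8 s (2 s.f., last digit at the 10^-1 place).
556.21 × 0.387 = 215.25327 → 215 s (3 s.f., last digit at the 10^0 place).
Sum: 225.09247 s; keep the coarser place, 10^0.
Result: 2.25 × 10² s.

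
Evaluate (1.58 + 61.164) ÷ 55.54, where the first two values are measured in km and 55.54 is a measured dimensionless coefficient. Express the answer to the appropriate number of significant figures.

1.130 km

1.58 km + 61.164 km = 62.744 km; the sum is limited to 2 decimal places (4 s.f.).
Carrying full precision, 62.744 ÷ 55.54 = 1.12970831833… km; 55.54 has 4 s.f., so the result keeps min(4, 4) = 4 s.f.
Rounded to 4 significant figures: 1.130 km.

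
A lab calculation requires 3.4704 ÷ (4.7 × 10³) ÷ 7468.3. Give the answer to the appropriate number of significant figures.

9.9 × 10⁻⁸

3.4704 ÷ (4.7 × 10³) ÷ 7468.3 = 9.88689499248 × 10^-8…
Multiplication/division keeps the fewest significant figures: 3.4704 → 5 s.f., 4.7 × 10³ → 2 s.f., 7468.3 → 5 s.f.; limit is 2.
Rounded to 2 significant figures: 9.9 × 10⁻⁸.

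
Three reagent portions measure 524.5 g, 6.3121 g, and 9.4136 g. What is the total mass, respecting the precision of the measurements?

524.5 g + 6.3121 g + 9.4136 g = 540.2257 g.
Addition/subtraction keeps the fewest decimal places: 524.5 → 1 decimal place, 6.3121 → 4 decimal places, 9.4136 → 4 decimal places; limit is 1.
Rounded to 1 decimal place: 540.2 g.

540.2 g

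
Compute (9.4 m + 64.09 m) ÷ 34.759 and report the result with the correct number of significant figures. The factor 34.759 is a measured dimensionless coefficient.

2.11 m

9.4 m + 64.09 m = 73.49 m; the sum is limited to 1 decimal place (3 s.f.).
Carrying full precision, 73.49 ÷ 34.759 = 2.1142725625… m; 34.759 has 5 s.f., so the result keeps min(3, 5) = 3 s.f.
Rounded to 3 significant figures: 2.11 m.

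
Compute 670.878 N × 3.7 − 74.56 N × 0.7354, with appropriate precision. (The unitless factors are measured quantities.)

670.878 × 3.7 = 2482.2486 → 2.5 × 10³ N (2 s.f., last digit at the 10^2 place).
74.56 × 0.7354 = 54.831424 → 54.83 N (4 s.f., last digit at the 10^-2 place).
Difference: 2427.417176 N; keep the coarser place, 10^2.
Result: 2.4 × 10³ N.

2.4 × 10³ N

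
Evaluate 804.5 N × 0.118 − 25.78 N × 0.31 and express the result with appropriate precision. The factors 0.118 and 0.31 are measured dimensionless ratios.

86.9 N

804.5 × 0.118 = 94.931 → 94.9 N (3 s.f., last digit at the 10^-1 place).
25.78 × 0.31 = 7.9918 → 8.0 N (2 s.f., last digit at the 10^-1 place).
Difference: 86.9392 N; keep the coarser place, 10^-1.
Result: 86.9 N.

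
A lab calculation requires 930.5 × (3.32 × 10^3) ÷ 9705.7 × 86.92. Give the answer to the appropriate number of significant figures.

2.77 × 10^4

930.5 × (3.32 × 10^3) ÷ 9705.7 × 86.92 = 27666.0600678…
Multiplication/division keeps the fewest significant figures: 930.5 → 4 s.f., 3.32 × 10^3 → 3 s.f., 9705.7 → 5 s.f., 86.92 → 4 s.f.; limit is 3.
Rounded to 3 significant figures: 2.77 × 10^4.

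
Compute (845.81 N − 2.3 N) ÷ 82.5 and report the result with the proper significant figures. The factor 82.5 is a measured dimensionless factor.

845.81 N − 2.3 N = 843.51 N; the difference is limited to 1 decimal place (4 s.f.).
Carrying full precision, 843.51 ÷ 82.5 = 10.2243636364… N; 82.5 has 3 s.f., so the result keeps min(4, 3) = 3 s.f.
Rounded to 3 significant figures: 10.2 N.

10.2 N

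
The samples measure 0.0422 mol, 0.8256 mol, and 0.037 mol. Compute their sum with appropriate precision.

0.905 mol

0.0422 mol + 0.8256 mol + 0.037 mol = 0.9048 mol.
Addition/subtraction keeps the fewest decimal places: 0.0422 → 4 decimal places, 0.8256 → 4 decimal places, 0.037 → 3 decimal places; limit is 3.
Rounded to 3 decimal places: 0.905 mol.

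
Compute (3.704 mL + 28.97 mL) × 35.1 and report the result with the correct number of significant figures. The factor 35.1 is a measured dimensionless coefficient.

3.704 mL + 28.97 mL = 32.674 mL; the sum is limited to 2 decimal places (4 s.f.).
Carrying full precision, 32.674 × 35.1 = 1146.8574 mL; 35.1 has 3 s.f., so the result keeps min(4, 3) = 3 s.f.
Rounded to 3 significant figures: 1.15 × 10^3 mL.

1.15 × 10^3 mL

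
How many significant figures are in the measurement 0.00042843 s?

5

0.00042843: leading zeros are not significant.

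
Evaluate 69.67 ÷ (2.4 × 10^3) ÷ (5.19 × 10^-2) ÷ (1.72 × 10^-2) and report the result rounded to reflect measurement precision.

69.67 ÷ (2.4 × 10^3) ÷ (5.19 × 10^-2) ÷ (1.72 × 10^-2) = 32.5191184598…
Multiplication/division keeps the fewest significant figures: 69.67 → 4 s.f., 2.4 × 10^3 → 2 s.f., 5.19 × 10^-2 → 3 s.f., 1.72 × 10^-2 → 3 s.f.; limit is 2.
Rounded to 2 significant figures: 33.

33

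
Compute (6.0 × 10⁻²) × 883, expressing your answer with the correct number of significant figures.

53

(6.0 × 10⁻²) × 883 = 52.98
Multiplication/division keeps the fewest significant figures: 6.0 × 10⁻² → 2 s.f., 883 → 3 s.f.; limit is 2.
Rounded to 2 significant figures: 53.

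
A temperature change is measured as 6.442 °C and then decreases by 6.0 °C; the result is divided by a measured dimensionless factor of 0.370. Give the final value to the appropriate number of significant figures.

1 °C

6.442 °C − 6.0 °C = 0.442 °C; the difference is limited to 1 decimal place (1 s.f.).
Carrying full precision, 0.442 ÷ 0.370 = 1.19459459459… °C; 0.370 has 3 s.f., so the result keeps min(1, 3) = 1 s.f.
Rounded to 1 significant figure: 1 °C.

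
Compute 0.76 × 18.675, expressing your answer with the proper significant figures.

0.76 × 18.675 = 14.193
Multiplication/division keeps the fewest significant figures: 0.76 → 2 s.f., 18.675 → 5 s.f.; limit is 2.
Rounded to 2 significant figures: 14.

14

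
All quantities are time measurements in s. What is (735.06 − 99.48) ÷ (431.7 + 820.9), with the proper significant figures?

0.50741

735.06 − 99.48 = 635.58, limited to 2 d.p. → 5 s.f.; 431.7 + 820.9 = 1252.6, limited to 1 d.p. → 5 s.f.
Carrying full precision, 635.58 ÷ 1252.6 = 0.507408590133…; keep min(5, 5) = 5 s.f.
Rounded to 5 significant figures: 0.50741.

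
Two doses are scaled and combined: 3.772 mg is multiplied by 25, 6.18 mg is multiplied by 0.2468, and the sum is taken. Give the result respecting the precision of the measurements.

3.772 × 25 = 94.3 → 94 mg (2 s.f., last digit at the 10^0 place).
6.18 × 0.2468 = 1.525224 → 1.53 mg (3 s.f., last digit at the 10^-2 place).
Sum: 95.825224 mg; keep the coarser place, 10^0.
Result: 96 mg.

96 mg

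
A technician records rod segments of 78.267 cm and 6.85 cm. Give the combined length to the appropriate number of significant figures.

78.267 cm + 6.85 cm = 85.117 cm.
Addition/subtraction keeps the fewest decimal places: 78.267 → 3 decimal places, 6.85 → 2 decimal places; limit is 2.
Rounded to 2 decimal places: 85.12 cm.

85.12 cm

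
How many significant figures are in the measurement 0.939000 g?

6

0.939000: leading zeros are not significant; trailing zeros after a decimal point are significant.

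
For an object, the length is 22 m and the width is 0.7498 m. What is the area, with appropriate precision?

area = 22 m × 0.7498 m = 16.4956 m².
22 has 2 significant figures; 0.7498 has 4.
Division/multiplication keeps the fewest: 2 significant figures.
Rounded: 16 m².

16 m²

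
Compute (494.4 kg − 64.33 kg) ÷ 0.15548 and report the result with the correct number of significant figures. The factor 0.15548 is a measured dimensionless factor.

2766 kg

494.4 kg − 64.33 kg = 430.07 kg; the difference is limited to 1 decimal place (4 s.f.).
Carrying full precision, 430.07 ÷ 0.15548 = 2766.07923849… kg; 0.15548 has 5 s.f., so the result keeps min(4, 5) = 4 s.f.
Rounded to 4 significant figures: 2766 kg.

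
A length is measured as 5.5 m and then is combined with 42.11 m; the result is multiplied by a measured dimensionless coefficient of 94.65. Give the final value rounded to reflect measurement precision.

5.5 m + 42.11 m = 47.61 m; the sum is limited to 1 decimal place (3 s.f.).
Carrying full precision, 47.61 × 94.65 = 4506.2865 m; 94.65 has 4 s.f., so the result keeps min(3, 4) = 3 s.f.
Rounded to 3 significant figures: 4.51 × 10³ m.

4.51 × 10³ m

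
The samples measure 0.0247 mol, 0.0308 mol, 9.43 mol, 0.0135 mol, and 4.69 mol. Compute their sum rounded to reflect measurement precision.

0.0247 mol + 0.0308 mol + 9.43 mol + 0.0135 mol + 4.69 mol = 14.1890 mol.
Addition/subtraction keeps the fewest decimal places: 0.0247 → 4 decimal places, 0.0308 → 4 decimal places, 9.43 → 2 decimal places, 0.0135 → 4 decimal places, 4.69 → 2 decimal places; limit is 2.
Rounded to 2 decimal places: 14.19 mol.

14.19 mol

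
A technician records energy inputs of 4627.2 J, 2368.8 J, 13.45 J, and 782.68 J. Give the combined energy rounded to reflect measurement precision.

4627.2 J + 2368.8 J + 13.45 J + 782.68 J = 7792.13 J.
Addition/subtraction keeps the fewest decimal places: 4627.2 → 1 decimal place, 2368.8 → 1 decimal place, 13.45 → 2 decimal places, 782.68 → 2 decimal places; limit is 1.
Rounded to 1 decimal place: 7792.1 J.

7792.1 J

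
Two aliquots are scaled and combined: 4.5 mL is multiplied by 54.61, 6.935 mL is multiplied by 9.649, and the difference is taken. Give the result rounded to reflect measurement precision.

4.5 × 54.61 = 245.745 → 2.5 × 10^2 mL (2 s.f., last digit at the 10^1 place).
6.935 × 9.649 = 66.915815 → 66.92 mL (4 s.f., last digit at the 10^-2 place).
Difference: 178.829185 mL; keep the coarser place, 10^1.
Result: 1.8 × 10^2 mL.

1.8 × 10^2 mL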